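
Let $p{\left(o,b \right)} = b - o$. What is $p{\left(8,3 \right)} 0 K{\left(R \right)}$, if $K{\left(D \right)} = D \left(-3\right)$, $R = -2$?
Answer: $0$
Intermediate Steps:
$K{\left(D \right)} = - 3 D$
$p{\left(8,3 \right)} 0 K{\left(R \right)} = \left(3 - 8\right) 0 \left(\left(-3\right) \left(-2\right)\right) = \left(3 - 8\right) 0 \cdot 6 = \left(-5\right) 0 \cdot 6 = 0 \cdot 6 = 0$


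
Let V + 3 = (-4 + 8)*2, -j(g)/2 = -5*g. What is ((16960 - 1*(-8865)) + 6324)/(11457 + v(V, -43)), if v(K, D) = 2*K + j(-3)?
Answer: 32149/11437 ≈ 2.8110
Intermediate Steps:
j(g) = 10*g (j(g) = -(-10)*g = 10*g)
V = 5 (V = -3 + (-4 + 8)*2 = -3 + 4*2 = -3 + 8 = 5)
v(K, D) = -30 + 2*K (v(K, D) = 2*K + 10*(-3) = 2*K - 30 = -30 + 2*K)
((16960 - 1*(-8865)) + 6324)/(11457 + v(V, -43)) = ((16960 - 1*(-8865)) + 6324)/(11457 + (-30 + 2*5)) = ((16960 + 8865) + 6324)/(11457 + (-30 + 10)) = (25825 + 6324)/(11457 - 20) = 32149/11437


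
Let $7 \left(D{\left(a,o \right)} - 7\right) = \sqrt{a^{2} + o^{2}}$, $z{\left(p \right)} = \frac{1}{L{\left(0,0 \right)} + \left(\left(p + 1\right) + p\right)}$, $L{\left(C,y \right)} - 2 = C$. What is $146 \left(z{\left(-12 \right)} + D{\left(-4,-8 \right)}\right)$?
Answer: $\frac{21316}{21} + \frac{584 \sqrt{5}}{7} \approx 1201.6$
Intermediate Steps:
$L{\left(C,y \right)} = 2 + C$
$z{\left(p \right)} = \frac{1}{3 + 2 p}$ ($z{\left(p \right)} = \frac{1}{\left(2 + 0\right) + \left(\left(p + 1\right) + p\right)} = \frac{1}{2 + \left(\left(1 + p\right) + p\right)} = \frac{1}{2 + \left(1 + 2 p\right)} = \frac{1}{3 + 2 p}$)
$D{\left(a,o \right)} = 7 + \frac{\sqrt{a^{2} + o^{2}}}{7}$
$146 \left(z{\left(-12 \right)} + D{\left(-4,-8 \right)}\right) = 146 \left(\frac{1}{3 + 2 \left(-12\right)} + \left(7 + \frac{\sqrt{\left(-4\right)^{2} + \left(-8\right)^{2}}}{7}\right)\right) = 146 \left(\frac{1}{3 - 24} + \left(7 + \frac{\sqrt{16 + 64}}{7}\right)\right) = 146 \left(\frac{1}{-21} + \left(7 + \frac{\sqrt{80}}{7}\right)\right) = 146 \left(- \frac{1}{21} + \left(7 + \frac{4 \sqrt{5}}{7}\right)\right) = 146 \left(\frac{146}{21} + \frac{4 \sqrt{5}}{7}\right) = \frac{21316}{21} + \frac{584 \sqrt{5}}{7}$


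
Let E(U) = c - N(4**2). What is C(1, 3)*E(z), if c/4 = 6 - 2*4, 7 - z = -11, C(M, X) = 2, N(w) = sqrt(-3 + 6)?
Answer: -16 - 2*sqrt(3) ≈ -19.464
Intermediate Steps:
N(w) = sqrt(3)
z = 18 (z = 7 - 1*(-11) = 7 + 11 = 18)
c = -8 (c = 4*(6 - 2*4) = 4*(6 - 8) = 4*(-2) = -8)
E(U) = -8 - sqrt(3)
C(1, 3)*E(z) = 2*(-8 - sqrt(3)) = -16 - 2*sqrt(3)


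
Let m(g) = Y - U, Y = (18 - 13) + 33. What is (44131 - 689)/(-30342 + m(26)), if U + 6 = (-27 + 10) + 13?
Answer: -21721/15147 ≈ -1.4340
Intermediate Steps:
U = -10 (U = -6 + ((-27 + 10) + 13) = -6 + (-17 + 13) = -6 - 4 = -10)
Y = 38 (Y = 5 + 33 = 38)
m(g) = 48 (m(g) = 38 - 1*(-10) = 38 + 10 = 48)
(44131 - 689)/(-30342 + m(26)) = (44131 - 689)/(-30342 + 48) = 43442/(-30294) = 43442*(-1/30294) = -21721/15147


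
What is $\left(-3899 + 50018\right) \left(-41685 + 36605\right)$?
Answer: $-234284520$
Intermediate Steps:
$\left(-3899 + 50018\right) \left(-41685 + 36605\right) = 46119 \left(-5080\right) = -234284520$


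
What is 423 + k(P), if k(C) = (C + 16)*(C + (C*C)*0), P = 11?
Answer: 720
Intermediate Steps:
k(C) = C*(16 + C) (k(C) = (16 + C)*(C + C²*0) = (16 + C)*(C + 0) = (16 + C)*C = C*(16 + C))
423 + k(P) = 423 + 11*(16 + 11) = 423 + 11*27 = 423 + 297 = 720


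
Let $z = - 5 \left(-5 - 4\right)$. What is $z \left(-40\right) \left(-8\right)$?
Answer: $14400$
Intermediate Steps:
$z = 45$ ($z = \left(-5\right) \left(-9\right) = 45$)
$z \left(-40\right) \left(-8\right) = 45 \left(-40\right) \left(-8\right) = \left(-1800\right) \left(-8\right) = 14400$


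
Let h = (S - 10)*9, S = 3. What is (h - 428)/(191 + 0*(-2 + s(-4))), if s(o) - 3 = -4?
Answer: -491/191 ≈ -2.5707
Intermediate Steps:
s(o) = -1 (s(o) = 3 - 4 = -1)
h = -63 (h = (3 - 10)*9 = -7*9 = -63)
(h - 428)/(191 + 0*(-2 + s(-4))) = (-63 - 428)/(191 + 0*(-2 - 1)) = -491/(191 + 0*(-3)) = -491/(191 + 0) = -491/191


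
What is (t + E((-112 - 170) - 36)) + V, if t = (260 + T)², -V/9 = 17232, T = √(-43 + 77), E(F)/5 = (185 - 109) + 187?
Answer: -86139 + 520*√34 ≈ -83107.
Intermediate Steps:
E(F) = 1315 (E(F) = 5*((185 - 109) + 187) = 5*(76 + 187) = 5*263 = 1315)
T = √34 ≈ 5.8309
V = -155088 (V = -9*17232 = -155088)
t = (260 + √34)² ≈ 70666.
(t + E((-112 - 170) - 36)) + V = ((260 + √34)² + 1315) - 155088 = (1315 + (260 + √34)²) - 155088 = -153773 + (260 + √34)²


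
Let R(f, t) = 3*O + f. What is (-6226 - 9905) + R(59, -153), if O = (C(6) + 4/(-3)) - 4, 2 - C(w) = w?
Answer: -16100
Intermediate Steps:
C(w) = 2 - w
O = -28/3 (O = ((2 - 1*6) + 4/(-3)) - 4 = ((2 - 6) + 4*(-⅓)) - 4 = (-4 - 4/3) - 4 = -16/3 - 4 = -28/3 ≈ -9.3333)
R(f, t) = -28 + f (R(f, t) = 3*(-28/3) + f = -28 + f)
(-6226 - 9905) + R(59, -153) = (-6226 - 9905) + (-28 + 59) = -16131 + 31 = -16100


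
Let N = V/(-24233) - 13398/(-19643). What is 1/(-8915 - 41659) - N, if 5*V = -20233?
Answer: -102202596844781/120368350060530 ≈ -0.84908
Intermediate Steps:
V = -20233/5 (V = (⅕)*(-20233) = -20233/5 ≈ -4046.6)
N = 2020805489/2380044095 (N = -20233/5/(-24233) - 13398/(-19643) = -20233/5*(-1/24233) - 13398*(-1/19643) = 20233/121165 + 13398/19643 = 2020805489/2380044095 ≈ 0.84906)
1/(-8915 - 41659) - N = 1/(-8915 - 41659) - 1*2020805489/2380044095 = 1/(-50574) - 2020805489/2380044095 = -1/50574 - 2020805489/2380044095 = -102202596844781/120368350060530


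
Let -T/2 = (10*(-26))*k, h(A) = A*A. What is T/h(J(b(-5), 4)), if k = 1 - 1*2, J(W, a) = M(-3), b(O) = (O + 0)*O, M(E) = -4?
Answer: -65/2 ≈ -32.500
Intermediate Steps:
b(O) = O**2 (b(O) = O*O = O**2)
J(W, a) = -4
k = -1 (k = 1 - 2 = -1)
h(A) = A**2
T = -520 (T = -2*10*(-26)*(-1) = -(-520)*(-1) = -2*260 = -520)
T/h(J(b(-5), 4)) = -520/((-4)**2) = -520/16 = -520*1/16 = -65/2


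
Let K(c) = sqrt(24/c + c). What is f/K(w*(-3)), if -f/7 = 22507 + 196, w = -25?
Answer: -113515*sqrt(1883)/269 ≈ -18312.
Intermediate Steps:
f = -158921 (f = -7*(22507 + 196) = -7*22703 = -158921)
K(c) = sqrt(c + 24/c)
f/K(w*(-3)) = -158921/sqrt(-25*(-3) + 24/((-25*(-3)))) = -158921/sqrt(75 + 24/75) = -158921/sqrt(75 + 24*(1/75)) = -158921/sqrt(75 + 8/25) = -158921*5*sqrt(1883)/1883 = -113515*sqrt(1883)/269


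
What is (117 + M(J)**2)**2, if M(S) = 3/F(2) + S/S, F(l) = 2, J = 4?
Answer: 243049/16 ≈ 15191.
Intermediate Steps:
M(S) = 5/2 (M(S) = 3/2 + S/S = 3*(1/2) + 1 = 3/2 + 1 = 5/2)
(117 + M(J)**2)**2 = (117 + (5/2)**2)**2 = (117 + 25/4)**2 = (493/4)**2 = 243049/16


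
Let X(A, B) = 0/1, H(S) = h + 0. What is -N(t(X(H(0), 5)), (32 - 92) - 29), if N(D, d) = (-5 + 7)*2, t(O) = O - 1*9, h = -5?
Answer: -4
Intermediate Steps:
H(S) = -5 (H(S) = -5 + 0 = -5)
X(A, B) = 0 (X(A, B) = 0*1 = 0)
t(O) = -9 + O (t(O) = O - 9 = -9 + O)
N(D, d) = 4 (N(D, d) = 2*2 = 4)
-N(t(X(H(0), 5)), (32 - 92) - 29) = -1*4 = -4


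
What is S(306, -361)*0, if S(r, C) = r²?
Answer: 0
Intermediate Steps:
S(306, -361)*0 = 306²*0 = 93636*0 = 0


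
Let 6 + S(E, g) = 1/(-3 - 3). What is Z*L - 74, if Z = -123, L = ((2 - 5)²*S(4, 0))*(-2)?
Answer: -13727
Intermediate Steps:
S(E, g) = -37/6 (S(E, g) = -6 + 1/(-3 - 3) = -6 + 1/(-6) = -6 - ⅙ = -37/6)
L = 111 (L = ((2 - 5)²*(-37/6))*(-2) = ((-3)²*(-37/6))*(-2) = (9*(-37/6))*(-2) = -111/2*(-2) = 111)
Z*L - 74 = -123*111 - 74 = -13653 - 74 = -13727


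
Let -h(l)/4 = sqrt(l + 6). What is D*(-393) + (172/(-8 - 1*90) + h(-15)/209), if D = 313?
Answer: -6027527/49 - 12*I/209 ≈ -1.2301e+5 - 0.057416*I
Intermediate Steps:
h(l) = -4*sqrt(6 + l) (h(l) = -4*sqrt(l + 6) = -4*sqrt(6 + l))
D*(-393) + (172/(-8 - 1*90) + h(-15)/209) = 313*(-393) + (172/(-8 - 1*90) - 4*sqrt(6 - 15)/209) = -123009 + (172/(-8 - 90) - 12*I*(1/209)) = -123009 + (172/(-98) - 12*I*(1/209)) = -123009 + (172*(-1/98) - 12*I*(1/209)) = -123009 + (-86/49 - 12*I/209) = -6027527/49 - 12*I/209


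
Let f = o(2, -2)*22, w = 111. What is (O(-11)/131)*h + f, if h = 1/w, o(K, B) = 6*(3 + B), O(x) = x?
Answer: 1919401/14541 ≈ 132.00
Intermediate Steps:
o(K, B) = 18 + 6*B
f = 132 (f = (18 + 6*(-2))*22 = (18 - 12)*22 = 6*22 = 132)
h = 1/111 ≈ 0.0090090
(O(-11)/131)*h + f = -11/131*(1/111) + 132 = -11*1/131*(1/111) + 132 = -11/131*1/111 + 132 = -11/14541 + 132 = 1919401/14541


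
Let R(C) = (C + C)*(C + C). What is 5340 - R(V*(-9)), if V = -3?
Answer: 2424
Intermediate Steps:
R(C) = 4*C**2 (R(C) = (2*C)*(2*C) = 4*C**2)
5340 - R(V*(-9)) = 5340 - 4*(-3*(-9))**2 = 5340 - 4*27**2 = 5340 - 4*729 = 5340 - 1*2916 = 5340 - 2916 = 2424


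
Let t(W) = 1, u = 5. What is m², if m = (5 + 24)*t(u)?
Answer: 841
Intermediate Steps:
m = 29 (m = (5 + 24)*1 = 29*1 = 29)
m² = 29² = 841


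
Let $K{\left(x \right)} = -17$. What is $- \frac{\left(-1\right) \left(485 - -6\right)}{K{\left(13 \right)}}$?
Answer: $- \frac{491}{17} \approx -28.882$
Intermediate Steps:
$- \frac{\left(-1\right) \left(485 - -6\right)}{K{\left(13 \right)}} = - \frac{\left(-1\right) \left(485 - -6\right)}{-17} = - \frac{- (485 + 6) \left(-1\right)}{17} = - \frac{\left(-1\right) 491 \left(-1\right)}{17} = - \frac{\left(-491\right) \left(-1\right)}{17} = \left(-1\right) \frac{491}{17} = - \frac{491}{17}$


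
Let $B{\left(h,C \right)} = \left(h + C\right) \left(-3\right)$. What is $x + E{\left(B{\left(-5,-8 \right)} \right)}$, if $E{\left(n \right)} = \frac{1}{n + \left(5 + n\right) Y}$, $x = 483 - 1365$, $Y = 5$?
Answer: $- \frac{228437}{259} \approx -882.0$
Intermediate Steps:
$x = -882$
$B{\left(h,C \right)} = - 3 C - 3 h$ ($B{\left(h,C \right)} = \left(C + h\right) \left(-3\right) = - 3 C - 3 h$)
$E{\left(n \right)} = \frac{1}{25 + 6 n}$ ($E{\left(n \right)} = \frac{1}{n + \left(5 + n\right) 5} = \frac{1}{n + \left(25 + 5 n\right)} = \frac{1}{25 + 6 n}$)
$x + E{\left(B{\left(-5,-8 \right)} \right)} = -882 + \frac{1}{25 + 6 \left(\left(-3\right) \left(-8\right) - -15\right)} = -882 + \frac{1}{25 + 6 \left(24 + 15\right)} = -882 + \frac{1}{25 + 6 \cdot 39} = -882 + \frac{1}{25 + 234} = -882 + \frac{1}{259} = - \frac{228437}{259}$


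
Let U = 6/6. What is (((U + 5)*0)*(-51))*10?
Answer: 0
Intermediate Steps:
U = 1 (U = 6*(⅙) = 1)
(((U + 5)*0)*(-51))*10 = (((1 + 5)*0)*(-51))*10 = ((6*0)*(-51))*10 = (0*(-51))*10 = 0*10 = 0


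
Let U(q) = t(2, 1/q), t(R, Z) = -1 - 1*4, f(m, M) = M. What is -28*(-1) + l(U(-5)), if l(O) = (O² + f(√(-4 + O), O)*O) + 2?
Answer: 80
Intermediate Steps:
t(R, Z) = -5 (t(R, Z) = -1 - 4 = -5)
U(q) = -5
l(O) = 2 + 2*O² (l(O) = (O² + O*O) + 2 = (O² + O²) + 2 = 2*O² + 2 = 2 + 2*O²)
-28*(-1) + l(U(-5)) = -28*(-1) + (2 + 2*(-5)²) = 28 + (2 + 2*25) = 28 + (2 + 50) = 28 + 52 = 80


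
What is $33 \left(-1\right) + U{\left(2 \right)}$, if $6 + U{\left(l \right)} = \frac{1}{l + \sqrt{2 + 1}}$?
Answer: $-37 - \sqrt{3} \approx -38.732$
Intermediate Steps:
$U{\left(l \right)} = -6 + \frac{1}{l + \sqrt{3}}$ ($U{\left(l \right)} = -6 + \frac{1}{l + \sqrt{2 + 1}} = -6 + \frac{1}{l + \sqrt{3}}$)
$33 \left(-1\right) + U{\left(2 \right)} = 33 \left(-1\right) + \frac{1 - 12 - 6 \sqrt{3}}{2 + \sqrt{3}} = -33 + \frac{1 - 12 - 6 \sqrt{3}}{2 + \sqrt{3}} = -33 + \frac{-11 - 6 \sqrt{3}}{2 + \sqrt{3}}$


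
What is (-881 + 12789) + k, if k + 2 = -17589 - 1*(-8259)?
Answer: 2576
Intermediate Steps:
k = -9332 (k = -2 + (-17589 - 1*(-8259)) = -2 + (-17589 + 8259) = -2 - 9330 = -9332)
(-881 + 12789) + k = (-881 + 12789) - 9332 = 11908 - 9332 = 2576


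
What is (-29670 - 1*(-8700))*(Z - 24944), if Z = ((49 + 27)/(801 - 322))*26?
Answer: 250511814000/479 ≈ 5.2299e+8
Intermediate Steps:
Z = 1976/479 (Z = (76/479)*26 = 1976/479 ≈ 4.1253)
(-29670 - 1*(-8700))*(Z - 24944) = (-29670 - 1*(-8700))*(1976/479 - 24944) = (-29670 + 8700)*(-11946200/479) = -20970*(-11946200/479) = 250511814000/479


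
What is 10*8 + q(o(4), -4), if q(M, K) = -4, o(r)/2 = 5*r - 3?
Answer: 76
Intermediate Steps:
o(r) = -6 + 10*r (o(r) = 2*(5*r - 3) = 2*(-3 + 5*r) = -6 + 10*r)
10*8 + q(o(4), -4) = 10*8 - 4 = 80 - 4 = 76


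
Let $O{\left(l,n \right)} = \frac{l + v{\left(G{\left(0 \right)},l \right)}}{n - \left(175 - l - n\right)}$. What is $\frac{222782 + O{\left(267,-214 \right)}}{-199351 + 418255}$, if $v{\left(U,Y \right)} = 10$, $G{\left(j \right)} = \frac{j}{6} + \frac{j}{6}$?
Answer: $\frac{74854475}{73551744} \approx 1.0177$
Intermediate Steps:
$G{\left(j \right)} = \frac{j}{3}$ ($G{\left(j \right)} = j \frac{1}{6} + j \frac{1}{6} = \frac{j}{6} + \frac{j}{6} = \frac{j}{3}$)
$O{\left(l,n \right)} = \frac{10 + l}{-175 + l + 2 n}$ ($O{\left(l,n \right)} = \frac{l + 10}{n - \left(175 - l - n\right)} = \frac{10 + l}{n + \left(-175 + l + n\right)} = \frac{10 + l}{-175 + l + 2 n}$)
$\frac{222782 + O{\left(267,-214 \right)}}{-199351 + 418255} = \frac{222782 + \frac{10 + 267}{-175 + 267 + 2 \left(-214\right)}}{-199351 + 418255} = \frac{222782 + \frac{1}{-175 + 267 - 428} \cdot 277}{218904} = \left(222782 + \frac{1}{-336} \cdot 277\right) \frac{1}{218904} = \left(222782 - \frac{277}{336}\right) \frac{1}{218904} = \frac{74854475}{336} \cdot \frac{1}{218904} = \frac{74854475}{73551744}$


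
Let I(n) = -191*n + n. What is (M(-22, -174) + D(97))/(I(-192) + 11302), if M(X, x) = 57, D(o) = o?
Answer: 11/3413 ≈ 0.0032230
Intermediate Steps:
I(n) = -190*n
(M(-22, -174) + D(97))/(I(-192) + 11302) = (57 + 97)/(-190*(-192) + 11302) = 154/(36480 + 11302) = 154/47782 = 154*(1/47782) = 11/3413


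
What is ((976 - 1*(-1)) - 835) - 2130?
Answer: -1988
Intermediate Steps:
((976 - 1*(-1)) - 835) - 2130 = ((976 + 1) - 835) - 2130 = (977 - 835) - 2130 = 142 - 2130 = -1988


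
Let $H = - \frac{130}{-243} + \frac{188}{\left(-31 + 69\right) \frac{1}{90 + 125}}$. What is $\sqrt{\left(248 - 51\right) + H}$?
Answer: $\frac{\sqrt{331913793}}{513} \approx 35.514$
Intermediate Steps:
$H = \frac{4913500}{4617}$ ($H = \left(-130\right) \left(- \frac{1}{243}\right) + \frac{188}{38 \cdot \frac{1}{215}} = \frac{130}{243} + \frac{188}{38 \cdot \frac{1}{215}} = \frac{130}{243} + \frac{188}{\frac{38}{215}} = \frac{130}{243} + 188 \cdot \frac{215}{38} = \frac{130}{243} + \frac{20210}{19} = \frac{4913500}{4617} \approx 1064.2$)
$\sqrt{\left(248 - 51\right) + H} = \sqrt{\left(248 - 51\right) + \frac{4913500}{4617}} = \sqrt{197 + \frac{4913500}{4617}} = \sqrt{\frac{5823049}{4617}} = \frac{\sqrt{331913793}}{513}$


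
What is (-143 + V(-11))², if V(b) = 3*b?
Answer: 30976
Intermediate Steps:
(-143 + V(-11))² = (-143 + 3*(-11))² = (-143 - 33)² = (-176)² = 30976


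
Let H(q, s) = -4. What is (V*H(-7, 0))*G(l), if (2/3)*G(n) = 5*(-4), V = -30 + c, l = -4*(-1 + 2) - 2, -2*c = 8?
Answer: -4080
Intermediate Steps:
c = -4 (c = -½*8 = -4)
l = -6 (l = -4*1 - 2 = -4 - 2 = -6)
V = -34 (V = -30 - 4 = -34)
G(n) = -30 (G(n) = 3*(5*(-4))/2 = (3/2)*(-20) = -30)
(V*H(-7, 0))*G(l) = -34*(-4)*(-30) = 136*(-30) = -4080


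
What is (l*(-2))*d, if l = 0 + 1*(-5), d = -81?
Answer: -810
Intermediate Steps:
l = -5 (l = 0 - 5 = -5)
(l*(-2))*d = -5*(-2)*(-81) = 10*(-81) = -810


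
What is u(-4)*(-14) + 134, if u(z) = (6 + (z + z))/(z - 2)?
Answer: 388/3 ≈ 129.33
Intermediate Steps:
u(z) = (6 + 2*z)/(-2 + z)
u(-4)*(-14) + 134 = (2*(3 - 4)/(-2 - 4))*(-14) + 134 = (2*(-1)/(-6))*(-14) + 134 = (2*(-⅙)*(-1))*(-14) + 134 = (⅓)*(-14) + 134 = -14/3 + 134 = 388/3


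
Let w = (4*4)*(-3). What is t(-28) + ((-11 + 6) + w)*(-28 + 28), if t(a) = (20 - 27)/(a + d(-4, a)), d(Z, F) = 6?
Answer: 7/22 ≈ 0.31818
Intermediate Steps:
w = -48 (w = 16*(-3) = -48)
t(a) = -7/(6 + a) (t(a) = (20 - 27)/(a + 6) = -7/(6 + a))
t(-28) + ((-11 + 6) + w)*(-28 + 28) = -7/(6 - 28) + ((-11 + 6) - 48)*(-28 + 28) = -7/(-22) + (-5 - 48)*0 = -7*(-1/22) - 53*0 = 7/22 + 0 = 7/22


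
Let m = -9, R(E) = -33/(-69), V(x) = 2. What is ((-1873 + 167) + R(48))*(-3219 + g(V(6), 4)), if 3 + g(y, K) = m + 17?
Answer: 126075578/23 ≈ 5.4815e+6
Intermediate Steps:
R(E) = 11/23 (R(E) = -33*(-1/69) = 11/23)
g(y, K) = 5 (g(y, K) = -3 + (-9 + 17) = -3 + 8 = 5)
((-1873 + 167) + R(48))*(-3219 + g(V(6), 4)) = ((-1873 + 167) + 11/23)*(-3219 + 5) = (-1706 + 11/23)*(-3214) = -39227/23*(-3214) = 126075578/23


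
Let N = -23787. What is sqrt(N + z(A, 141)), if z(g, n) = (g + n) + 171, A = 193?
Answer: I*sqrt(23282) ≈ 152.58*I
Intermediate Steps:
z(g, n) = 171 + g + n
sqrt(N + z(A, 141)) = sqrt(-23787 + (171 + 193 + 141)) = sqrt(-23787 + 505) = sqrt(-23282) = I*sqrt(23282)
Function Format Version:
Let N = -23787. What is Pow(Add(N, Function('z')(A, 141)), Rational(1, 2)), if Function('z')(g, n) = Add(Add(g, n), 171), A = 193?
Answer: Mul(I, Pow(23282, Rational(1, 2))) ≈ Mul(152.58, I)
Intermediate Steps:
Function('z')(g, n) = Add(171, g, n)
Pow(Add(N, Function('z')(A, 141)), Rational(1, 2)) = Pow(Add(-23787, Add(171, 193, 141)), Rational(1, 2)) = Pow(Add(-23787, 505), Rational(1, 2)) = Pow(-23282, Rational(1, 2)) = Mul(I, Pow(23282, Rational(1, 2)))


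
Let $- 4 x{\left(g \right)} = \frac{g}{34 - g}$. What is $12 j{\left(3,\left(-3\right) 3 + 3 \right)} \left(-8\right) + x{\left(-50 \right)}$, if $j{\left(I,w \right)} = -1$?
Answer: $\frac{16153}{168} \approx 96.149$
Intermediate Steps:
$x{\left(g \right)} = - \frac{g}{4 \left(34 - g\right)}$ ($x{\left(g \right)} = - \frac{g \frac{1}{34 - g}}{4} = - \frac{g}{4 \left(34 - g\right)}$)
$12 j{\left(3,\left(-3\right) 3 + 3 \right)} \left(-8\right) + x{\left(-50 \right)} = 12 \left(-1\right) \left(-8\right) + \frac{1}{4} \left(-50\right) \frac{1}{-34 - 50} = \left(-12\right) \left(-8\right) + \frac{1}{4} \left(-50\right) \frac{1}{-84} = 96 + \frac{1}{4} \left(-50\right) \left(- \frac{1}{84}\right) = 96 + \frac{25}{168} = \frac{16153}{168}$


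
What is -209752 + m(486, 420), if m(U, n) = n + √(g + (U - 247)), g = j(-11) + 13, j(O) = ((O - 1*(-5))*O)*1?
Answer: -209332 + √318 ≈ -2.0931e+5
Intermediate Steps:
j(O) = O*(5 + O) (j(O) = ((O + 5)*O)*1 = ((5 + O)*O)*1 = (O*(5 + O))*1 = O*(5 + O))
g = 79 (g = -11*(5 - 11) + 13 = -11*(-6) + 13 = 66 + 13 = 79)
m(U, n) = n + √(-168 + U) (m(U, n) = n + √(79 + (U - 247)) = n + √(79 + (-247 + U)) = n + √(-168 + U))
-209752 + m(486, 420) = -209752 + (420 + √(-168 + 486)) = -209752 + (420 + √318) = -209332 + √318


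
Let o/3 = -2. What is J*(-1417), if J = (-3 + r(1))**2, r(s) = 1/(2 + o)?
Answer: -239473/16 ≈ -14967.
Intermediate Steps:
o = -6 (o = 3*(-2) = -6)
r(s) = -1/4 (r(s) = 1/(2 - 6) = 1/(-4) = -1/4)
J = 169/16 (J = (-3 - 1/4)**2 = (-13/4)**2 = 169/16 ≈ 10.563)
J*(-1417) = (169/16)*(-1417) = -239473/16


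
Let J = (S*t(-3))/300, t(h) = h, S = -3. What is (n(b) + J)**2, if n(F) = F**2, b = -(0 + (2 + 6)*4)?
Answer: 10486374409/10000 ≈ 1.0486e+6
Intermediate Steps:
b = -32 (b = -(0 + 8*4) = -(0 + 32) = -1*32 = -32)
J = 3/100 (J = -3*(-3)/300 = 9*(1/300) = 3/100 ≈ 0.030000)
(n(b) + J)**2 = ((-32)**2 + 3/100)**2 = (1024 + 3/100)**2 = (102403/100)**2 = 10486374409/10000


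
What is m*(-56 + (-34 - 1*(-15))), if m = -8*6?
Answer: 3600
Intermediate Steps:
m = -48
m*(-56 + (-34 - 1*(-15))) = -48*(-56 + (-34 - 1*(-15))) = -48*(-56 + (-34 + 15)) = -48*(-56 - 19) = -48*(-75) = 3600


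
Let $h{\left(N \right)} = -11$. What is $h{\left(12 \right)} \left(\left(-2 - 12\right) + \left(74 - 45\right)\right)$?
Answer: $-165$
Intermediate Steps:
$h{\left(12 \right)} \left(\left(-2 - 12\right) + \left(74 - 45\right)\right) = - 11 \left(\left(-2 - 12\right) + \left(74 - 45\right)\right) = - 11 \left(-14 + \left(74 - 45\right)\right) = - 11 \left(-14 + 29\right) = \left(-11\right) 15 = -165$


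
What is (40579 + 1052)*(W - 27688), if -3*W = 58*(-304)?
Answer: -907999864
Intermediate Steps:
W = 17632/3 (W = -58*(-304)/3 = -1/3*(-17632) = 17632/3 ≈ 5877.3)
(40579 + 1052)*(W - 27688) = (40579 + 1052)*(17632/3 - 27688) = 41631*(-65432/3) = -907999864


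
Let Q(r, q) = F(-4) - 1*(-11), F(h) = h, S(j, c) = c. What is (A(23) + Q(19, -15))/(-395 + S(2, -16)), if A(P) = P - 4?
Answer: -26/411 ≈ -0.063260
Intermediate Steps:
A(P) = -4 + P
Q(r, q) = 7 (Q(r, q) = -4 - 1*(-11) = -4 + 11 = 7)
(A(23) + Q(19, -15))/(-395 + S(2, -16)) = ((-4 + 23) + 7)/(-395 - 16) = (19 + 7)/(-411) = 26*(-1/411) = -26/411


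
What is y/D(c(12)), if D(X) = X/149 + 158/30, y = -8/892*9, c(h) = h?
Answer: -40230/2665073 ≈ -0.015095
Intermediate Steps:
y = -18/223 (y = -8*1/892*9 = -2/223*9 = -18/223 ≈ -0.080717)
D(X) = 79/15 + X/149 (D(X) = X*(1/149) + 158*(1/30) = X/149 + 79/15 = 79/15 + X/149)
y/D(c(12)) = -18/(223*(79/15 + (1/149)*12)) = -18/(223*(79/15 + 12/149)) = -18/(223*11951/2235) = -18/223*2235/11951 = -40230/2665073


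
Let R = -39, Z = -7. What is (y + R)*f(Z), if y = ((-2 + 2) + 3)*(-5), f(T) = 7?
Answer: -378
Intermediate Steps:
y = -15 (y = (0 + 3)*(-5) = 3*(-5) = -15)
(y + R)*f(Z) = (-15 - 39)*7 = -54*7 = -378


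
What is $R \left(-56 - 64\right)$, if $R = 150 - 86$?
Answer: $-7680$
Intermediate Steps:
$R = 64$ ($R = 150 - 86 = 64$)
$R \left(-56 - 64\right) = 64 \left(-56 - 64\right) = 64 \left(-120\right) = -7680$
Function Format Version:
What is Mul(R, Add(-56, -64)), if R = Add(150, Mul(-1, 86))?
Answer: -7680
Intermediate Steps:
R = 64 (R = Add(150, -86) = 64)
Mul(R, Add(-56, -64)) = Mul(64, Add(-56, -64)) = Mul(64, -120) = -7680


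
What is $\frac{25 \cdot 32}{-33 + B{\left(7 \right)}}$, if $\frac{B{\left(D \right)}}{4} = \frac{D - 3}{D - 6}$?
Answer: $- \frac{800}{17} \approx -47.059$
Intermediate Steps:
$B{\left(D \right)} = \frac{4 \left(-3 + D\right)}{-6 + D}$ ($B{\left(D \right)} = 4 \frac{D - 3}{D - 6} = 4 \frac{-3 + D}{-6 + D} = \frac{4 \left(-3 + D\right)}{-6 + D}$)
$\frac{25 \cdot 32}{-33 + B{\left(7 \right)}} = \frac{25 \cdot 32}{-33 + \frac{4 \left(-3 + 7\right)}{-6 + 7}} = \frac{800}{-33 + 4 \cdot 1^{-1} \cdot 4} = \frac{800}{-33 + 4 \cdot 1 \cdot 4} = \frac{800}{-33 + 16} = \frac{800}{-17} = 800 \left(- \frac{1}{17}\right) = - \frac{800}{17}$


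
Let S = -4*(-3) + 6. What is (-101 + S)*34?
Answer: -2822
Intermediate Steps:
S = 18 (S = 12 + 6 = 18)
(-101 + S)*34 = (-101 + 18)*34 = -83*34 = -2822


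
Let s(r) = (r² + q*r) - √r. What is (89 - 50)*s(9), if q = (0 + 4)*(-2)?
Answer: 234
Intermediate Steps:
q = -8 (q = 4*(-2) = -8)
s(r) = r² - √r - 8*r (s(r) = (r² - 8*r) - √r = r² - √r - 8*r)
(89 - 50)*s(9) = (89 - 50)*(9² - √9 - 8*9) = 39*(81 - 1*3 - 72) = 39*(81 - 3 - 72) = 39*6 = 234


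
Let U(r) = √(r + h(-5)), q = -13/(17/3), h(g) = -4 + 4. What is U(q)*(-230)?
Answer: -230*I*√663/17 ≈ -348.37*I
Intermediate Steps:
h(g) = 0
q = -39/17 (q = -13/(17*(⅓)) = -13/17/3 = -13*3/17 = -39/17 ≈ -2.2941)
U(r) = √r (U(r) = √(r + 0) = √r)
U(q)*(-230) = √(-39/17)*(-230) = (I*√663/17)*(-230) = -230*I*√663/17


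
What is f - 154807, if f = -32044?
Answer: -186851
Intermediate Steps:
f - 154807 = -32044 - 154807 = -186851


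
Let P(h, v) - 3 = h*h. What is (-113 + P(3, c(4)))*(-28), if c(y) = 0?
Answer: 2828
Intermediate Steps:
P(h, v) = 3 + h² (P(h, v) = 3 + h*h = 3 + h²)
(-113 + P(3, c(4)))*(-28) = (-113 + (3 + 3²))*(-28) = (-113 + (3 + 9))*(-28) = (-113 + 12)*(-28) = -101*(-28) = 2828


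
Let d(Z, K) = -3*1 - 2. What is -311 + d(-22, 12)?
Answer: -316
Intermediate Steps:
d(Z, K) = -5 (d(Z, K) = -3 - 2 = -5)
-311 + d(-22, 12) = -311 - 5 = -316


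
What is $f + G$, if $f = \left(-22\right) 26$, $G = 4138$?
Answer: $3566$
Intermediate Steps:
$f = -572$
$f + G = -572 + 4138 = 3566$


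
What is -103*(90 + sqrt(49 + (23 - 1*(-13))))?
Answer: -9270 - 103*sqrt(85) ≈ -10220.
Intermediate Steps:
-103*(90 + sqrt(49 + (23 - 1*(-13)))) = -103*(90 + sqrt(49 + (23 + 13))) = -103*(90 + sqrt(49 + 36)) = -103*(90 + sqrt(85)) = -9270 - 103*sqrt(85)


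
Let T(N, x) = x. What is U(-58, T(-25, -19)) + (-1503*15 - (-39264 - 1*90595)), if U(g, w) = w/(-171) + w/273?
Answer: 87890200/819 ≈ 1.0731e+5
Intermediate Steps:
U(g, w) = -34*w/15561 (U(g, w) = w*(-1/171) + w*(1/273) = -w/171 + w/273 = -34*w/15561)
U(-58, T(-25, -19)) + (-1503*15 - (-39264 - 1*90595)) = -34/15561*(-19) + (-1503*15 - (-39264 - 1*90595)) = 34/819 + (-22545 - (-39264 - 90595)) = 34/819 + (-22545 - 1*(-129859)) = 34/819 + (-22545 + 129859) = 34/819 + 107314 = 87890200/819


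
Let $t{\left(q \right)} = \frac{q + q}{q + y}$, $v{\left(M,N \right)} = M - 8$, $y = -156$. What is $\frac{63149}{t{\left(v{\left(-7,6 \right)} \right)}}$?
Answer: $\frac{3599493}{10} \approx 3.5995 \cdot 10^{5}$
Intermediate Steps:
$v{\left(M,N \right)} = -8 + M$
$t{\left(q \right)} = \frac{2 q}{-156 + q}$ ($t{\left(q \right)} = \frac{q + q}{q - 156} = \frac{2 q}{-156 + q}$)
$\frac{63149}{t{\left(v{\left(-7,6 \right)} \right)}} = \frac{63149}{2 \left(-8 - 7\right) \frac{1}{-156 - 15}} = \frac{63149}{2 \left(-15\right) \frac{1}{-156 - 15}} = \frac{63149}{2 \left(-15\right) \frac{1}{-171}} = \frac{63149}{2 \left(-15\right) \left(- \frac{1}{171}\right)} = \frac{63149}{\frac{10}{57}} = 63149 \cdot \frac{57}{10} = \frac{3599493}{10}$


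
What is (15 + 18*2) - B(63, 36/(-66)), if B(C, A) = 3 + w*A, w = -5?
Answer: 498/11 ≈ 45.273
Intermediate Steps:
B(C, A) = 3 - 5*A
(15 + 18*2) - B(63, 36/(-66)) = (15 + 18*2) - (3 - 180/(-66)) = (15 + 36) - (3 - 180*(-1)/66) = 51 - (3 - 5*(-6/11)) = 51 - (3 + 30/11) = 51 - 1*63/11 = 51 - 63/11 = 498/11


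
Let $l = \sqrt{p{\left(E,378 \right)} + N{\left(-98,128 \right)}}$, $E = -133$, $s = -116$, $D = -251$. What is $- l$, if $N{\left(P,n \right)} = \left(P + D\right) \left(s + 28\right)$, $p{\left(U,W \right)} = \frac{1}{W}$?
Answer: $- \frac{\sqrt{487583754}}{126} \approx -175.25$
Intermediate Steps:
$N{\left(P,n \right)} = 22088 - 88 P$ ($N{\left(P,n \right)} = \left(P - 251\right) \left(-116 + 28\right) = \left(-251 + P\right) \left(-88\right) = 22088 - 88 P$)
$l = \frac{\sqrt{487583754}}{126}$ ($l = \sqrt{\frac{1}{378} + \left(22088 - -8624\right)} = \sqrt{\frac{1}{378} + \left(22088 + 8624\right)} = \sqrt{\frac{1}{378} + 30712} = \sqrt{\frac{11609137}{378}} = \frac{\sqrt{487583754}}{126} \approx 175.25$)
$- l = - \frac{\sqrt{487583754}}{126}$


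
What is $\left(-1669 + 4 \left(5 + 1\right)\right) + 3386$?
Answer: $1741$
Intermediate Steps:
$\left(-1669 + 4 \left(5 + 1\right)\right) + 3386 = \left(-1669 + 4 \cdot 6\right) + 3386 = \left(-1669 + 24\right) + 3386 = -1645 + 3386 = 1741$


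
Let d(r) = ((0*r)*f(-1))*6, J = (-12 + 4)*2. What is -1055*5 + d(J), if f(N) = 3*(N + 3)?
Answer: -5275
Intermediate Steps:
f(N) = 9 + 3*N (f(N) = 3*(3 + N) = 9 + 3*N)
J = -16 (J = -8*2 = -16)
d(r) = 0 (d(r) = ((0*r)*(9 + 3*(-1)))*6 = (0*(9 - 3))*6 = (0*6)*6 = 0*6 = 0)
-1055*5 + d(J) = -1055*5 + 0 = -5275 + 0 = -5275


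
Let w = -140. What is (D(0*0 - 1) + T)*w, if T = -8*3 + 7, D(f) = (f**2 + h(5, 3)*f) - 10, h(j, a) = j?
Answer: 4340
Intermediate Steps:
D(f) = -10 + f**2 + 5*f (D(f) = (f**2 + 5*f) - 10 = -10 + f**2 + 5*f)
T = -17 (T = -4*6 + 7 = -24 + 7 = -17)
(D(0*0 - 1) + T)*w = ((-10 + (0*0 - 1)**2 + 5*(0*0 - 1)) - 17)*(-140) = ((-10 + (0 - 1)**2 + 5*(0 - 1)) - 17)*(-140) = ((-10 + (-1)**2 + 5*(-1)) - 17)*(-140) = ((-10 + 1 - 5) - 17)*(-140) = (-14 - 17)*(-140) = -31*(-140) = 4340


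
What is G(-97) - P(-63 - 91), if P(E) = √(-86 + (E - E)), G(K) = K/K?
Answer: 1 - I*√86 ≈ 1.0 - 9.2736*I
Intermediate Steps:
G(K) = 1
P(E) = I*√86 (P(E) = √(-86 + 0) = √(-86) = I*√86)
G(-97) - P(-63 - 91) = 1 - I*√86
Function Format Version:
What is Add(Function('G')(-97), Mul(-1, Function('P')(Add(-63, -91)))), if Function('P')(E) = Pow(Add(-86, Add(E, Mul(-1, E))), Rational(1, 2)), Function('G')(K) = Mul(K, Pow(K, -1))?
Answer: Add(1, Mul(-1, I, Pow(86, Rational(1, 2)))) ≈ Add(1.0000, Mul(-9.2736, I))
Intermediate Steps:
Function('G')(K) = 1
Function('P')(E) = Mul(I, Pow(86, Rational(1, 2))) (Function('P')(E) = Pow(Add(-86, 0), Rational(1, 2)) = Pow(-86, Rational(1, 2)) = Mul(I, Pow(86, Rational(1, 2))))
Add(Function('G')(-97), Mul(-1, Function('P')(Add(-63, -91)))) = Add(1, Mul(-1, Mul(I, Pow(86, Rational(1, 2))))) = Add(1, Mul(-1, I, Pow(86, Rational(1, 2))))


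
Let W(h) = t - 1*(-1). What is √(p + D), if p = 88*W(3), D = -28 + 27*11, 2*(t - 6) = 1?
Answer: √929 ≈ 30.479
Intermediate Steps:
t = 13/2 (t = 6 + (½)*1 = 6 + ½ = 13/2 ≈ 6.5000)
W(h) = 15/2 (W(h) = 13/2 - 1*(-1) = 13/2 + 1 = 15/2)
D = 269 (D = -28 + 297 = 269)
p = 660 (p = 88*(15/2) = 660)
√(p + D) = √(660 + 269) = √929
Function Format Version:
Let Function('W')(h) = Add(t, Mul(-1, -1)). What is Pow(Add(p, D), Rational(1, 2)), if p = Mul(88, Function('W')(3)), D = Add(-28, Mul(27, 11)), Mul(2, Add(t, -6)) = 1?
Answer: Pow(929, Rational(1, 2)) ≈ 30.479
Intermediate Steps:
t = Rational(13, 2) (t = Add(6, Mul(Rational(1, 2), 1)) = Add(6, Rational(1, 2)) = Rational(13, 2) ≈ 6.5000)
Function('W')(h) = Rational(15, 2) (Function('W')(h) = Add(Rational(13, 2), Mul(-1, -1)) = Add(Rational(13, 2), 1) = Rational(15, 2))
D = 269 (D = Add(-28, 297) = 269)
p = 660 (p = Mul(88, Rational(15, 2)) = 660)
Pow(Add(p, D), Rational(1, 2)) = Pow(Add(660, 269), Rational(1, 2)) = Pow(929, Rational(1, 2))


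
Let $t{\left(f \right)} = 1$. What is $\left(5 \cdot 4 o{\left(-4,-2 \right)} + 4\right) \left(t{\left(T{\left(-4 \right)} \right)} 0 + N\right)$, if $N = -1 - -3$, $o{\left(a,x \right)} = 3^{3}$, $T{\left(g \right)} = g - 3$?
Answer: $1088$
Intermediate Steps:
$T{\left(g \right)} = -3 + g$
$o{\left(a,x \right)} = 27$
$N = 2$ ($N = -1 + 3 = 2$)
$\left(5 \cdot 4 o{\left(-4,-2 \right)} + 4\right) \left(t{\left(T{\left(-4 \right)} \right)} 0 + N\right) = \left(5 \cdot 4 \cdot 27 + 4\right) \left(1 \cdot 0 + 2\right) = \left(20 \cdot 27 + 4\right) \left(0 + 2\right) = \left(540 + 4\right) 2 = 544 \cdot 2 = 1088$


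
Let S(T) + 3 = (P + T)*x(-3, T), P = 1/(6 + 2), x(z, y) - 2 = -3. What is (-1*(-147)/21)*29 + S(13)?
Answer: 1495/8 ≈ 186.88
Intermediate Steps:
x(z, y) = -1 (x(z, y) = 2 - 3 = -1)
P = 1/8 ≈ 0.12500
S(T) = -25/8 - T (S(T) = -3 + (1/8 + T)*(-1) = -3 + (-1/8 - T) = -25/8 - T)
(-1*(-147)/21)*29 + S(13) = (-1*(-147)/21)*29 + (-25/8 - 1*13) = (147*(1/21))*29 + (-25/8 - 13) = 7*29 - 129/8 = 203 - 129/8 = 1495/8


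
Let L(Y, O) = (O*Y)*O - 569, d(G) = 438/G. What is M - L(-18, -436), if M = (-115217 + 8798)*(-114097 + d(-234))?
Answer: 157894231749/13 ≈ 1.2146e+10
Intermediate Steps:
L(Y, O) = -569 + Y*O² (L(Y, O) = Y*O² - 569 = -569 + Y*O²)
M = 157849741888/13 (M = (-115217 + 8798)*(-114097 + 438/(-234)) = -106419*(-114097 + 438*(-1/234)) = -106419*(-114097 - 73/39) = -106419*(-4449856/39) = 157849741888/13 ≈ 1.2142e+10)
M - L(-18, -436) = 157849741888/13 - (-569 - 18*(-436)²) = 157849741888/13 - (-569 - 18*190096) = 157849741888/13 - (-569 - 3421728) = 157849741888/13 - 1*(-3422297) = 157849741888/13 + 3422297 = 157894231749/13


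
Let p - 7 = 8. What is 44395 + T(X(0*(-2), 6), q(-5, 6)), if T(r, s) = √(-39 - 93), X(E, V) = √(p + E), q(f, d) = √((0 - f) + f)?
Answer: 44395 + 2*I*√33 ≈ 44395.0 + 11.489*I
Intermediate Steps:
p = 15 (p = 7 + 8 = 15)
q(f, d) = 0 (q(f, d) = √(-f + f) = √0 = 0)
X(E, V) = √(15 + E)
T(r, s) = 2*I*√33 (T(r, s) = √(-132) = 2*I*√33)
44395 + T(X(0*(-2), 6), q(-5, 6)) = 44395 + 2*I*√33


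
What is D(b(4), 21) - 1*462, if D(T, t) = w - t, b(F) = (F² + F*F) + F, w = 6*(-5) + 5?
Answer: -508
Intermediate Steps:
w = -25 (w = -30 + 5 = -25)
b(F) = F + 2*F² (b(F) = (F² + F²) + F = 2*F² + F = F + 2*F²)
D(T, t) = -25 - t
D(b(4), 21) - 1*462 = (-25 - 1*21) - 1*462 = (-25 - 21) - 462 = -46 - 462 = -508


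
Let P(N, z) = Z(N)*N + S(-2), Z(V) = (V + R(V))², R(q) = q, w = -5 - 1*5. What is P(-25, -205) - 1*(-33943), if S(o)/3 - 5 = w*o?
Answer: -28482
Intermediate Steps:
w = -10 (w = -5 - 5 = -10)
S(o) = 15 - 30*o (S(o) = 15 + 3*(-10*o) = 15 - 30*o)
Z(V) = 4*V² (Z(V) = (V + V)² = (2*V)² = 4*V²)
P(N, z) = 75 + 4*N³ (P(N, z) = (4*N²)*N + (15 - 30*(-2)) = 4*N³ + (15 + 60) = 4*N³ + 75 = 75 + 4*N³)
P(-25, -205) - 1*(-33943) = (75 + 4*(-25)³) - 1*(-33943) = (75 + 4*(-15625)) + 33943 = (75 - 62500) + 33943 = -62425 + 33943 = -28482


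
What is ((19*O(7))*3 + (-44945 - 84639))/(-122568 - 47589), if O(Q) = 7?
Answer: 129185/170157 ≈ 0.75921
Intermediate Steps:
((19*O(7))*3 + (-44945 - 84639))/(-122568 - 47589) = ((19*7)*3 + (-44945 - 84639))/(-122568 - 47589) = (133*3 - 129584)/(-170157) = (399 - 129584)*(-1/170157) = -129185*(-1/170157) = 129185/170157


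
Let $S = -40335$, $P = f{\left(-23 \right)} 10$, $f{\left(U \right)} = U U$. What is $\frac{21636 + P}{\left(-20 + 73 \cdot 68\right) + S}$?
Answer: $- \frac{26926}{35391} \approx -0.76081$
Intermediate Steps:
$f{\left(U \right)} = U^{2}$
$P = 5290$ ($P = \left(-23\right)^{2} \cdot 10 = 529 \cdot 10 = 5290$)
$\frac{21636 + P}{\left(-20 + 73 \cdot 68\right) + S} = \frac{21636 + 5290}{\left(-20 + 73 \cdot 68\right) - 40335} = \frac{26926}{\left(-20 + 4964\right) - 40335} = \frac{26926}{4944 - 40335} = \frac{26926}{-35391} = 26926 \left(- \frac{1}{35391}\right) = - \frac{26926}{35391}$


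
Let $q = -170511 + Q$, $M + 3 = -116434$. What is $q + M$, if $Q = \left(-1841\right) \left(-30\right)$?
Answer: $-231718$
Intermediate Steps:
$M = -116437$ ($M = -3 - 116434 = -116437$)
$Q = 55230$
$q = -115281$ ($q = -170511 + 55230 = -115281$)
$q + M = -115281 - 116437 = -231718$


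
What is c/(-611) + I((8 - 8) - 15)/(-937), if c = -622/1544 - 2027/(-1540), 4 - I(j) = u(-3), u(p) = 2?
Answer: -154393963/42540132635 ≈ -0.0036294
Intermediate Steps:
I(j) = 2 (I(j) = 4 - 1*2 = 4 - 2 = 2)
c = 67869/74305 (c = -622*1/1544 - 2027*(-1/1540) = -311/772 + 2027/1540 = 67869/74305 ≈ 0.91338)
c/(-611) + I((8 - 8) - 15)/(-937) = (67869/74305)/(-611) + 2/(-937) = (67869/74305)*(-1/611) + 2*(-1/937) = -67869/45400355 - 2/937 = -154393963/42540132635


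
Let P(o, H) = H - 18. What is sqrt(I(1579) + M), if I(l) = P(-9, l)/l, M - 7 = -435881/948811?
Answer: sqrt(16899455277023151495)/1498172569 ≈ 2.7439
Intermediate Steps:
P(o, H) = -18 + H
M = 6205796/948811 (M = 7 - 435881/948811 = 6205796/948811 ≈ 6.5406)
I(l) = (-18 + l)/l
sqrt(I(1579) + M) = sqrt((-18 + 1579)/1579 + 6205796/948811) = sqrt((1/1579)*1561 + 6205796/948811) = sqrt(1561/1579 + 6205796/948811) = sqrt(11280045855/1498172569) = sqrt(16899455277023151495)/1498172569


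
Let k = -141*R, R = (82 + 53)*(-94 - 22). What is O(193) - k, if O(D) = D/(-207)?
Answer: -457068613/207 ≈ -2.2081e+6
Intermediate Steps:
O(D) = -D/207 (O(D) = D*(-1/207) = -D/207)
R = -15660 (R = 135*(-116) = -15660)
k = 2208060 (k = -141*(-15660) = 2208060)
O(193) - k = -1/207*193 - 1*2208060 = -193/207 - 2208060 = -457068613/207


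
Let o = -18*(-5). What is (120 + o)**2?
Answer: 44100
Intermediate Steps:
o = 90
(120 + o)**2 = (120 + 90)**2 = 210**2 = 44100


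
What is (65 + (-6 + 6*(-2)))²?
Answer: 2209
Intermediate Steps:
(65 + (-6 + 6*(-2)))² = (65 + (-6 - 12))² = (65 - 18)² = 47² = 2209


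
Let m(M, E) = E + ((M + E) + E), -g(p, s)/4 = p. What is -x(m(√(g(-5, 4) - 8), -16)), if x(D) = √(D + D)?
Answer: -2*I*√(24 - √3) ≈ -9.4378*I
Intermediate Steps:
g(p, s) = -4*p
m(M, E) = M + 3*E (m(M, E) = E + ((E + M) + E) = E + (M + 2*E) = M + 3*E)
x(D) = √2*√D (x(D) = √(2*D) = √2*√D)
-x(m(√(g(-5, 4) - 8), -16)) = -√2*√(√(-4*(-5) - 8) + 3*(-16)) = -√2*√(√(20 - 8) - 48) = -√2*√(√12 - 48) = -√2*√(2*√3 - 48) = -√2*√(-48 + 2*√3)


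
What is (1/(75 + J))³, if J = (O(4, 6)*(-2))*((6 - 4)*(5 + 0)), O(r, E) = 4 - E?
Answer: 1/1520875 ≈ 6.5752e-7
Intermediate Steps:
J = 40 (J = ((4 - 1*6)*(-2))*((6 - 4)*(5 + 0)) = ((4 - 6)*(-2))*(2*5) = -2*(-2)*10 = 4*10 = 40)
(1/(75 + J))³ = (1/(75 + 40))³ = (1/115)³ = 1/1520875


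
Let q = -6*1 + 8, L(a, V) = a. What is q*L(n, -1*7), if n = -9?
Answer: -18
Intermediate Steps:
q = 2 (q = -6 + 8 = 2)
q*L(n, -1*7) = 2*(-9) = -18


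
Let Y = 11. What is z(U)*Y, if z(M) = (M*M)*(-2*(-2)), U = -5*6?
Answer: 39600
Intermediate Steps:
U = -30
z(M) = 4*M² (z(M) = M²*4 = 4*M²)
z(U)*Y = (4*(-30)²)*11 = (4*900)*11 = 3600*11 = 39600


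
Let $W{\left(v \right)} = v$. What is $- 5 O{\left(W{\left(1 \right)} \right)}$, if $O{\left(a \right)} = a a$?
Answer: $-5$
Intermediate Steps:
$O{\left(a \right)} = a^{2}$
$- 5 O{\left(W{\left(1 \right)} \right)} = - 5 \cdot 1^{2} = \left(-5\right) 1 = -5$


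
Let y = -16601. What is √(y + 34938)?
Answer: √18337 ≈ 135.41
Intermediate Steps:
√(y + 34938) = √(-16601 + 34938) = √18337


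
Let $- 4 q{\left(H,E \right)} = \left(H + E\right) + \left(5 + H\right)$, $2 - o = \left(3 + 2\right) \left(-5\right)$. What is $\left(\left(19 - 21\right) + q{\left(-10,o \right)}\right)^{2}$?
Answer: $25$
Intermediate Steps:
$o = 27$ ($o = 2 - \left(3 + 2\right) \left(-5\right) = 2 - 5 \left(-5\right) = 2 - -25 = 2 + 25 = 27$)
$q{\left(H,E \right)} = - \frac{5}{4} - \frac{H}{2} - \frac{E}{4}$ ($q{\left(H,E \right)} = - \frac{\left(H + E\right) + \left(5 + H\right)}{4} = - \frac{\left(E + H\right) + \left(5 + H\right)}{4} = - \frac{5 + E + 2 H}{4} = - \frac{5}{4} - \frac{H}{2} - \frac{E}{4}$)
$\left(\left(19 - 21\right) + q{\left(-10,o \right)}\right)^{2} = \left(\left(19 - 21\right) - 3\right)^{2} = \left(-2 - 3\right)^{2} = \left(-5\right)^{2} = 25$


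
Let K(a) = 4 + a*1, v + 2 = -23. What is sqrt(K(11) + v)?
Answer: I*sqrt(10) ≈ 3.1623*I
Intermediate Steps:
v = -25 (v = -2 - 23 = -25)
K(a) = 4 + a
sqrt(K(11) + v) = sqrt((4 + 11) - 25) = sqrt(15 - 25) = sqrt(-10) = I*sqrt(10)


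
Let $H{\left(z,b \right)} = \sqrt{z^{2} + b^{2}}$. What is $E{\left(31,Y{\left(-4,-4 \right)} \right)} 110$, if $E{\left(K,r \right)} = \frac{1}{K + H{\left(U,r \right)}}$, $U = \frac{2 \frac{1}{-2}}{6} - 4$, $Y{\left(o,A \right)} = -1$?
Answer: $\frac{2232}{617} - \frac{12 \sqrt{661}}{617} \approx 3.1175$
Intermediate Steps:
$U = - \frac{25}{6}$ ($U = 2 \left(- \frac{1}{2}\right) \frac{1}{6} - 4 = \left(-1\right) \frac{1}{6} - 4 = - \frac{1}{6} - 4 = - \frac{25}{6} \approx -4.1667$)
$H{\left(z,b \right)} = \sqrt{b^{2} + z^{2}}$
$E{\left(K,r \right)} = \frac{1}{K + \sqrt{\frac{625}{36} + r^{2}}}$ ($E{\left(K,r \right)} = \frac{1}{K + \sqrt{r^{2} + \left(- \frac{25}{6}\right)^{2}}} = \frac{1}{K + \sqrt{r^{2} + \frac{625}{36}}} = \frac{1}{K + \sqrt{\frac{625}{36} + r^{2}}}$)
$E{\left(31,Y{\left(-4,-4 \right)} \right)} 110 = \frac{6}{\sqrt{625 + 36 \left(-1\right)^{2}} + 6 \cdot 31} \cdot 110 = \frac{6}{\sqrt{625 + 36 \cdot 1} + 186} \cdot 110 = \frac{6}{\sqrt{625 + 36} + 186} \cdot 110 = \frac{6}{\sqrt{661} + 186} \cdot 110 = \frac{6}{186 + \sqrt{661}} \cdot 110 = \frac{660}{186 + \sqrt{661}}$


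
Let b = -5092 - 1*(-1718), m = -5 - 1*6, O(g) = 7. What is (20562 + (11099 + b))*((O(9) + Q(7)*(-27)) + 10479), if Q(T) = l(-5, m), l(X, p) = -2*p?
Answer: 279815004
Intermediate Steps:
m = -11 (m = -5 - 6 = -11)
b = -3374 (b = -5092 + 1718 = -3374)
Q(T) = 22 (Q(T) = -2*(-11) = 22)
(20562 + (11099 + b))*((O(9) + Q(7)*(-27)) + 10479) = (20562 + (11099 - 3374))*((7 + 22*(-27)) + 10479) = (20562 + 7725)*((7 - 594) + 10479) = 28287*(-587 + 10479) = 28287*9892 = 279815004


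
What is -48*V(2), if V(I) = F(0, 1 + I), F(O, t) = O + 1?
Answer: -48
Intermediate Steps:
F(O, t) = 1 + O
V(I) = 1 (V(I) = 1 + 0 = 1)
-48*V(2) = -48*1 = -48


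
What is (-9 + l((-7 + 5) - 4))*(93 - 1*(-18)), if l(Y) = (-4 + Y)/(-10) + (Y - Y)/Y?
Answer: -888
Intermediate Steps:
l(Y) = 2/5 - Y/10 (l(Y) = (-4 + Y)*(-1/10) + 0/Y = (2/5 - Y/10) + 0 = 2/5 - Y/10)
(-9 + l((-7 + 5) - 4))*(93 - 1*(-18)) = (-9 + (2/5 - ((-7 + 5) - 4)/10))*(93 - 1*(-18)) = (-9 + (2/5 - (-2 - 4)/10))*(93 + 18) = (-9 + (2/5 - 1/10*(-6)))*111 = (-9 + (2/5 + 3/5))*111 = (-9 + 1)*111 = -8*111 = -888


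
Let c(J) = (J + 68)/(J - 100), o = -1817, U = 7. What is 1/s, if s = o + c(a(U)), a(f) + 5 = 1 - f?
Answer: -37/67248 ≈ -0.00055020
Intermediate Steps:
a(f) = -4 - f (a(f) = -5 + (1 - f) = -4 - f)
c(J) = (68 + J)/(-100 + J)
s = -67248/37 (s = -1817 + (68 + (-4 - 1*7))/(-100 + (-4 - 1*7)) = -1817 + (68 + (-4 - 7))/(-100 + (-4 - 7)) = -1817 + (68 - 11)/(-100 - 11) = -1817 + 57/(-111) = -1817 - 1/111*57 = -1817 - 19/37 = -67248/37 ≈ -1817.5)
1/s = 1/(-67248/37) = -37/67248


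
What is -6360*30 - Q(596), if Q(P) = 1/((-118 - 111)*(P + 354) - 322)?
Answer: -41569977599/217872 ≈ -1.9080e+5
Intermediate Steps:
Q(P) = 1/(-81388 - 229*P) (Q(P) = 1/(-229*(354 + P) - 322) = 1/((-81066 - 229*P) - 322) = 1/(-81388 - 229*P))
-6360*30 - Q(596) = -6360*30 - (-1)/(81388 + 229*596) = -190800 - (-1)/(81388 + 136484) = -190800 - (-1)/217872 = -190800 - 1*(-1/217872) = -190800 + 1/217872 = -41569977599/217872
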